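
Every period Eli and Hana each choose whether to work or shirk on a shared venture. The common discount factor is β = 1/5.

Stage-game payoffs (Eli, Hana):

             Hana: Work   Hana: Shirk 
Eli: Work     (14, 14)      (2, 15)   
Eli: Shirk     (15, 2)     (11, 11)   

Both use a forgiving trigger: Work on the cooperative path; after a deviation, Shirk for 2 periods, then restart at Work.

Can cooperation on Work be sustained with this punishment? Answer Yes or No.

Comparing payoff streams over the 3 periods until play realigns: cooperate → 14(1+β+…+β^2); deviate → 15 + 11(β+…+β^2).
Cooperation is sustained iff (14−11)(β+…+β^2) ≥ 15−14.
β+…+β^2 = 1/5·(1−(1/5)^2)/(1−1/5) = 0.2400, and (15−14)/(14−11) = 0.3333.
0.2400 < 0.3333, so cooperation is not sustainable.

No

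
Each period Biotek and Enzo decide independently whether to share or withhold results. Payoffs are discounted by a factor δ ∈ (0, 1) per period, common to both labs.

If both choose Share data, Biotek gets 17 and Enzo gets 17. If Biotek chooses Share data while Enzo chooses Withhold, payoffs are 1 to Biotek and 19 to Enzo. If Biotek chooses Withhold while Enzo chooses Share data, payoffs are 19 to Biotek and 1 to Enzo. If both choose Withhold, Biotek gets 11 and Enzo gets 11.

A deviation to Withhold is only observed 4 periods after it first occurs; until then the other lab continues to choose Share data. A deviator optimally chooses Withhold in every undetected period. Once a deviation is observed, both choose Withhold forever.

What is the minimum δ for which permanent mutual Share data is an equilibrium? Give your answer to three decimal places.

The best deviation is to choose Withhold for all 4 undetected periods, earning 19 each, then 11 forever once detected.
Deviation value: 19(1−δ^4)/(1−δ) + 11δ^4/(1−δ); cooperation value: 17/(1−δ).
IC: 17 ≥ 19(1−δ^4) + 11δ^4 = 19 − 8δ^4.
So δ^4 ≥ 2/8 = 1/4, giving δ ≥ (1/4)^(1/4) ≈ 0.707.

0.707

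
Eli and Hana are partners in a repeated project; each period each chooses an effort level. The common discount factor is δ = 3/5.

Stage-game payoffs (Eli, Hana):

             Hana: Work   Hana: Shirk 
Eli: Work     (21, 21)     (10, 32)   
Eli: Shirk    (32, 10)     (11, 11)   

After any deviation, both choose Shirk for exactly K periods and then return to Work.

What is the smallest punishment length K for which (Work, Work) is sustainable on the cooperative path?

No profitable deviation requires (21−11)(δ+…+δ^K) ≥ 32−21, i.e. δ+…+δ^K ≥ 11/10 ≈ 1.1000.
With δ = 3/5, the partial sums are K=1: 0.6000, K=2: 0.9600, K=3: 1.1760.
K = 3 is the first length at which the sum reaches 1.1000.

3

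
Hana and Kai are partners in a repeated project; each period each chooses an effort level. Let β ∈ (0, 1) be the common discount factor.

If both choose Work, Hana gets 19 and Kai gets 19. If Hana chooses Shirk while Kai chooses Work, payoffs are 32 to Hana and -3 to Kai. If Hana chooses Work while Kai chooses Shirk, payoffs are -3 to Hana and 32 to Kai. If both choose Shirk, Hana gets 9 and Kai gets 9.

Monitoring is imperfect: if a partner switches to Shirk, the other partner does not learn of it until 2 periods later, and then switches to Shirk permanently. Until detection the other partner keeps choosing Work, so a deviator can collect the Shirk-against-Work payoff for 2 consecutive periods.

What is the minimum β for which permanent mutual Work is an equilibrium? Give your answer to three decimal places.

0.752

A deviator earns 32 for 2 periods, then 9 forever; cooperating earns 19 forever. Multiplying the IC by (1−β):
19 ≥ 32(1−β^2) + 9β^2, so 23·β^2 ≥ 13 and β^2 ≥ 13/23.
β ≥ (13/23)^(1/2) ≈ 0.752.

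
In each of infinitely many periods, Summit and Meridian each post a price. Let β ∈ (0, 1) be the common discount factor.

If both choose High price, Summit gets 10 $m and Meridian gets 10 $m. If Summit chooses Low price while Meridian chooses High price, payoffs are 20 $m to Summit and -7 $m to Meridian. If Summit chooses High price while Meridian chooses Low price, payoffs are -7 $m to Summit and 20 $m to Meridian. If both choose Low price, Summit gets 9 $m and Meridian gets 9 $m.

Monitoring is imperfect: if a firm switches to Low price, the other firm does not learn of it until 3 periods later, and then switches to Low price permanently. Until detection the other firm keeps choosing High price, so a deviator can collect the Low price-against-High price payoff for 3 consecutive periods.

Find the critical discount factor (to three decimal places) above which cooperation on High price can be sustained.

0.969

Deviating for the 3 undetected periods gains 20−10 = 10 per period over cooperation, then loses 10−9 = 1 per period forever once punishment starts.
Gain: 10(1 + β + … + β^2); loss: 1·β^3/(1−β).
No profitable deviation ⇔ 10(1−β^3) ≤ 1·β^3, i.e. β^3 ≥ 10/(10+1) = 10/11.
Hence β ≥ (10/11)^(1/3) ≈ 0.969.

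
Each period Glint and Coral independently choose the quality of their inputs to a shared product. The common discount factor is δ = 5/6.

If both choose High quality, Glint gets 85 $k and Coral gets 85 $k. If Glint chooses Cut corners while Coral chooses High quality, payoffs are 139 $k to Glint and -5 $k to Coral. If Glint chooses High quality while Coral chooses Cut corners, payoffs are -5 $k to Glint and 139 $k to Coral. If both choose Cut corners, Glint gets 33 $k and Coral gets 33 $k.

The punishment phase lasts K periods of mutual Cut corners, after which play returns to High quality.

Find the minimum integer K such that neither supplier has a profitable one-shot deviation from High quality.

IC: δ(1−δ^K)/(1−δ) ≥ (139−85)/(85−33) = 27/26.
With δ = 5/6: need 1 − δ^K ≥ 27/26·(1−5/6)/(5/6), i.e. δ^K ≤ 0.7923.
Since (5/6)^1 = 0.8333 and (5/6)^2 = 0.6944, the smallest such K is 2.

2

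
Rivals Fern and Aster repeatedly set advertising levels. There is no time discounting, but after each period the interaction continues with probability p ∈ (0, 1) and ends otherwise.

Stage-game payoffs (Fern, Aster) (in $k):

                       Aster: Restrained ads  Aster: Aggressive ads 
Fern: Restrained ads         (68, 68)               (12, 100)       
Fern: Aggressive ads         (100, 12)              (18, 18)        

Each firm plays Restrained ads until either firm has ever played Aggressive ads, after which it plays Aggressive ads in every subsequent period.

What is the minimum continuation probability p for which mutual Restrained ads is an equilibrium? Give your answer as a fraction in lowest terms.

16/41

With no time discounting, the continuation probability p plays the role of the discount factor.
Grim-trigger IC: 68/(1−p) ≥ 100 + 18p/(1−p) ⇒ p ≥ (100−68)/(100−18) = 16/41.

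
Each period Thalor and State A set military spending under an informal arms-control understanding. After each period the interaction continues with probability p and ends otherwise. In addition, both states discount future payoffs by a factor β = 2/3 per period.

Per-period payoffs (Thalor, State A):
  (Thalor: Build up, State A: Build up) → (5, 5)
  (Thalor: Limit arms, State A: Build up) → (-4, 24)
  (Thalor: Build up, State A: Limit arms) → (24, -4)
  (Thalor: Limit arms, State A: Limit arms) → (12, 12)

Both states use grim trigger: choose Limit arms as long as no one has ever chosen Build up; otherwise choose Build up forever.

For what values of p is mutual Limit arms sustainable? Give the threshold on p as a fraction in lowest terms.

With continuation probability p and discount β, the effective per-period discount factor is βp.
Grim-trigger IC: βp ≥ (24−12)/(24−5) = 12/19.
So p ≥ (12/19)/(2/3) = 18/19.

18/19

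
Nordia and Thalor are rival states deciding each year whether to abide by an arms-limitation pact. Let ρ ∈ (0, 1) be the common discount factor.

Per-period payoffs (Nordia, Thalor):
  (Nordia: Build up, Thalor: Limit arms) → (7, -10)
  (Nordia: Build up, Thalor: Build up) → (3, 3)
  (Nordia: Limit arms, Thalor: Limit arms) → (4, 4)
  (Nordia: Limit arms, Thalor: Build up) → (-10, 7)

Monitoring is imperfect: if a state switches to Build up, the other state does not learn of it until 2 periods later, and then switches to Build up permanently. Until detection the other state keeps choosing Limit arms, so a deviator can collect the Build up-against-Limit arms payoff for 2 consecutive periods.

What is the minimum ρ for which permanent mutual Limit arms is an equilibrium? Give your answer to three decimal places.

The best deviation is to choose Build up for all 2 undetected periods, earning 7 each, then 3 forever once detected.
Deviation value: 7(1−ρ^2)/(1−ρ) + 3ρ^2/(1−ρ); cooperation value: 4/(1−ρ).
IC: 4 ≥ 7(1−ρ^2) + 3ρ^2 = 7 − 4ρ^2.
So ρ^2 ≥ 3/4, giving ρ ≥ (3/4)^(1/2) ≈ 0.866.

0.866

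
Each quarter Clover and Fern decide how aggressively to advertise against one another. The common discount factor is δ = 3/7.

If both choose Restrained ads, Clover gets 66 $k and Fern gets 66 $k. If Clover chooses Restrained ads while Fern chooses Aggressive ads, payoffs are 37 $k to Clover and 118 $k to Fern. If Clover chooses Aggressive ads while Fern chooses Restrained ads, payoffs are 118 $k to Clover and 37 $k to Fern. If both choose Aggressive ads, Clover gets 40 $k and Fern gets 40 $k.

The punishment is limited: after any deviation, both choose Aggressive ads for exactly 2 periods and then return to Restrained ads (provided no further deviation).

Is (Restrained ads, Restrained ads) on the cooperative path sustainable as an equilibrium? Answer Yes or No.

No

IC: δ+…+δ^2 ≥ (118−66)/(66−40) = 2.
At δ = 3/7: partial sum = 0.6122 < 2.0000. Cooperation not sustainable.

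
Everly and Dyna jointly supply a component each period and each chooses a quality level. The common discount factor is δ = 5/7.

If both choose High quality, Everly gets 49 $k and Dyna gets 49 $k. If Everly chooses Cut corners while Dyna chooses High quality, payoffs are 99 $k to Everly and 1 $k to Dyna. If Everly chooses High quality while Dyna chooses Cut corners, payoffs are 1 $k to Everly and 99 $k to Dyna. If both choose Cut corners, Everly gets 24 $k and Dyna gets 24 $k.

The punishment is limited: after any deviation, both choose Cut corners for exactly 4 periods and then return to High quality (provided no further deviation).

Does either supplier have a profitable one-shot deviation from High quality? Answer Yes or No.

Comparing payoff streams over the 5 periods until play realigns: cooperate → 49(1+δ+…+δ^4); deviate → 99 + 24(δ+…+δ^4).
Cooperation is sustained iff (49−24)(δ+…+δ^4) ≥ 99−49.
δ+…+δ^4 = 5/7·(1−(5/7)^4)/(1−5/7) = 1.8492, and (99−49)/(49−24) = 2.0000.
1.8492 < 2.0000, so cooperation is not sustainable.

Yes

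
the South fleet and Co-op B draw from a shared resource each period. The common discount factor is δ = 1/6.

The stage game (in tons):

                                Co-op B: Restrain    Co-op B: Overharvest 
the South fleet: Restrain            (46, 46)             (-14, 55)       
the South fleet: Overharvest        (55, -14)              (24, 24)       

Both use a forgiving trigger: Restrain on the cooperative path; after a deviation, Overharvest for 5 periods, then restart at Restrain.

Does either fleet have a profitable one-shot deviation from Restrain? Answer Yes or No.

Yes

Comparing payoff streams over the 6 periods until play realigns: cooperate → 46(1+δ+…+δ^5); deviate → 55 + 24(δ+…+δ^5).
Cooperation is sustained iff (46−24)(δ+…+δ^5) ≥ 55−46.
δ+…+δ^5 = 1/6·(1−(1/6)^5)/(1−1/6) = 0.2000, and (55−46)/(46−24) = 0.4091.
0.2000 < 0.4091, so cooperation is not sustainable.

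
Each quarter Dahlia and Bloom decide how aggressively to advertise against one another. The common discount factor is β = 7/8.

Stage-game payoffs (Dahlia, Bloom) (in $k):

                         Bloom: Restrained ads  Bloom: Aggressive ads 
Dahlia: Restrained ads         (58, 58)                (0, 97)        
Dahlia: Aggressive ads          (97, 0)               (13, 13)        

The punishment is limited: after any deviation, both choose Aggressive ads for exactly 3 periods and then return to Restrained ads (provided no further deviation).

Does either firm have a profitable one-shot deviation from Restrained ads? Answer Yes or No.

No

IC: β+…+β^3 ≥ (97−58)/(58−13) = 13/15.
At β = 7/8: partial sum = 2.3105 ≥ 0.8667. Cooperation sustainable.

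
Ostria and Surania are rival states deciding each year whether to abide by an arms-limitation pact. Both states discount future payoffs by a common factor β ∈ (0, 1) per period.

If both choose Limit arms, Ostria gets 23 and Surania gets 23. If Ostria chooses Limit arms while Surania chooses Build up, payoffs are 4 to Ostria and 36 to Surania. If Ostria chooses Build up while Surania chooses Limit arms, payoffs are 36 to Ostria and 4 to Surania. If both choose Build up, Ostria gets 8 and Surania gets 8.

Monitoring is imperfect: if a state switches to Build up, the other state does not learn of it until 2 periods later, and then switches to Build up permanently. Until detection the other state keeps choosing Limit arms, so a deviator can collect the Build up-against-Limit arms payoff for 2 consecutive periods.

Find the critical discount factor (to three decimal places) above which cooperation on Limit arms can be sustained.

0.681

A deviator earns 36 for 2 periods, then 8 forever; cooperating earns 23 forever. Multiplying the IC by (1−β):
23 ≥ 36(1−β^2) + 8β^2, so 28·β^2 ≥ 13 and β^2 ≥ 13/28.
β ≥ (13/28)^(1/2) ≈ 0.681.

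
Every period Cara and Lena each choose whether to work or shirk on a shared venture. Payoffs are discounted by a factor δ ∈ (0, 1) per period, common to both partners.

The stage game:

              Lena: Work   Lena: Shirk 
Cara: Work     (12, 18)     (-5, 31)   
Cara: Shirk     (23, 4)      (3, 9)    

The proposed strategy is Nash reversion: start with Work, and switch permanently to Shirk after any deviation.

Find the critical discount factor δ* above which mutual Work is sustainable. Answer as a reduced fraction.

For Cara: deviation gain 23−12 = 11, per-period punishment loss 12−3 = 9. IC gives δ ≥ 11/20.
For Lena: gain 13, loss 9 per period, so δ ≥ 13/22.
The tighter constraint is Lena's, so cooperation needs δ ≥ 13/22.

13/22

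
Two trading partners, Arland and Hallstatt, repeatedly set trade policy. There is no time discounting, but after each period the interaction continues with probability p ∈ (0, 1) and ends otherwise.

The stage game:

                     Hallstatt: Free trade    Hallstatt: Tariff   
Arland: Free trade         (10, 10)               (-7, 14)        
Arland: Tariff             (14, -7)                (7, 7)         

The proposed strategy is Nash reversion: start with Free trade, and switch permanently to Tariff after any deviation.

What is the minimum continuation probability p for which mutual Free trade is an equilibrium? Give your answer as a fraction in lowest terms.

4/7

With no time discounting, the continuation probability p plays the role of the discount factor.
Grim-trigger IC: 10/(1−p) ≥ 14 + 7p/(1−p) ⇒ p ≥ (14−10)/(14−7) = 4/7.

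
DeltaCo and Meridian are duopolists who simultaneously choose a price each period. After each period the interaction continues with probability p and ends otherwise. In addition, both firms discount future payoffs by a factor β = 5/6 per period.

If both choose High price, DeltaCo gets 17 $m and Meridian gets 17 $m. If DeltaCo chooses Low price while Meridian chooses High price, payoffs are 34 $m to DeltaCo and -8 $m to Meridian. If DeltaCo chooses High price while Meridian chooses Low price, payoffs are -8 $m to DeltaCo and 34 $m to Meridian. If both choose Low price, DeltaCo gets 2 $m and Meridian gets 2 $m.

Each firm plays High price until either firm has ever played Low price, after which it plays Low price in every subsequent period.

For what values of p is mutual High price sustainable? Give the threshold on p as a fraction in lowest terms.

Expected continuation weight on next period's payoff is β·p = 5/6·p, which plays the role of the discount factor.
Cooperation requires 5/6·p ≥ (34−17)/(34−2) = 17/32, hence p ≥ 51/80.

51/80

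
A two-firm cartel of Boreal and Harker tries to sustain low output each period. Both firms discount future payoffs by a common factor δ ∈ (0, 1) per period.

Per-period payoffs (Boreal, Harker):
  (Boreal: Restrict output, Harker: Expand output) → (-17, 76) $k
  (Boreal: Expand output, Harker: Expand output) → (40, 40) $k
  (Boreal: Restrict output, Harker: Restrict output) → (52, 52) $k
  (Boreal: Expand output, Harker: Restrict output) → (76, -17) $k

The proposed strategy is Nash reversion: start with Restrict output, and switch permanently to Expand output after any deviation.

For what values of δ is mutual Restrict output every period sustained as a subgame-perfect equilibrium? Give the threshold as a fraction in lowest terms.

52/(1−δ) ≥ 76 + 40δ/(1−δ)
52 ≥ 76 − 36δ
δ ≥ 24/36 = 2/3.

2/3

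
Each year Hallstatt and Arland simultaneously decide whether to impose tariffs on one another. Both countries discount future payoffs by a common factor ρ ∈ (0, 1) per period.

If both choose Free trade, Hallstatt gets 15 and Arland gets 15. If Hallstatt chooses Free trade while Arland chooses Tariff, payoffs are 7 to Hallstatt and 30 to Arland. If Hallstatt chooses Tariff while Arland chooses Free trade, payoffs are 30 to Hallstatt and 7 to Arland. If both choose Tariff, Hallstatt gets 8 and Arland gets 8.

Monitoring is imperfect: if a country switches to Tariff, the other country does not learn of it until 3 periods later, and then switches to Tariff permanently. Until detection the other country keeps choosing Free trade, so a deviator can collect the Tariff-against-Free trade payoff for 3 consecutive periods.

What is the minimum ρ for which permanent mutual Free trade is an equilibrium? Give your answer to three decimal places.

0.880

Deviating for the 3 undetected periods gains 30−15 = 15 per period over cooperation, then loses 15−8 = 7 per period forever once punishment starts.
Gain: 15(1 + ρ + … + ρ^2); loss: 7·ρ^3/(1−ρ).
No profitable deviation ⇔ 15(1−ρ^3) ≤ 7·ρ^3, i.e. ρ^3 ≥ 15/(15+7) = 15/22.
Hence ρ ≥ (15/22)^(1/3) ≈ 0.880.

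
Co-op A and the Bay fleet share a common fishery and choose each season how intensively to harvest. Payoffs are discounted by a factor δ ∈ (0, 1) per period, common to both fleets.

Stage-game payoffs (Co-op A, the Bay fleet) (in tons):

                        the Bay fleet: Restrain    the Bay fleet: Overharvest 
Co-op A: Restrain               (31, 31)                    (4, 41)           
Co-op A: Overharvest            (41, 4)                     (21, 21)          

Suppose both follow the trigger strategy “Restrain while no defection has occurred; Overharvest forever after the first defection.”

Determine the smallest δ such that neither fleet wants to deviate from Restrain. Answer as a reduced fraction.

Under grim trigger the critical discount factor is (T−C)/(T−P) with T = 41, C = 31, P = 21.
δ* = (41−31)/(41−21) = 10/20 = 1/2.

1/2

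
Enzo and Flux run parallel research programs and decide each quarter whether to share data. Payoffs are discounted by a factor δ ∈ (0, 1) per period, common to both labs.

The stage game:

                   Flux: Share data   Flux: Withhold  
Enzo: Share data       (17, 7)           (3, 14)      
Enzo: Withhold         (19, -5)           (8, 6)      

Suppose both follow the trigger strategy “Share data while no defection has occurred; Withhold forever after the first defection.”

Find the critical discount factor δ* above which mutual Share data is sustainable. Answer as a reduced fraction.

7/8

Enzo: cooperation gives 17 each period; deviation gives 19 once then 8 forever.
  17/(1−δ) ≥ 19 + 8δ/(1−δ) ⇒ δ ≥ 2/11.
Flux: cooperation gives 7 each period; deviation gives 14 once then 6 forever.
  δ ≥ 7/8.
Both must hold, so the binding constraint is Flux's: δ ≥ 7/8.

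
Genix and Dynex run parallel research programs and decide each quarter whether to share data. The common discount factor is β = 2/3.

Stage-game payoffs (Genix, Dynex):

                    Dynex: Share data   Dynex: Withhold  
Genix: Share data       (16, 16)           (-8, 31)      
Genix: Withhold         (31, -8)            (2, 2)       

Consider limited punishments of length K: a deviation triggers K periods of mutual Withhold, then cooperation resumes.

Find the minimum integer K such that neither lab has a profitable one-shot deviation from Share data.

2

IC: β(1−β^K)/(1−β) ≥ (31−16)/(16−2) = 15/14.
With β = 2/3: need 1 − β^K ≥ 15/14·(1−2/3)/(2/3), i.e. β^K ≤ 0.4643.
Since (2/3)^1 = 0.6667 and (2/3)^2 = 0.4444, the smallest such K is 2.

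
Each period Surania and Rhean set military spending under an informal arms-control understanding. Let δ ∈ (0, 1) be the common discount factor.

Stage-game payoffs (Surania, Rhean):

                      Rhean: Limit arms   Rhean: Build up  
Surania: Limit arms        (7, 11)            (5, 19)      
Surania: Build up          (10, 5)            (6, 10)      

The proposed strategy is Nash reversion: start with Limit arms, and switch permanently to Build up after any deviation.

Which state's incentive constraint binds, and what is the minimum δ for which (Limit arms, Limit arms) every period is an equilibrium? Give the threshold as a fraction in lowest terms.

Rhean; δ ≥ 8/9

Surania's threshold: (10−7)/(10−6) = 3/4.
Rhean's threshold: (19−11)/(19−10) = 8/9.
3/4 < 8/9, so Rhean binds and δ* = 8/9.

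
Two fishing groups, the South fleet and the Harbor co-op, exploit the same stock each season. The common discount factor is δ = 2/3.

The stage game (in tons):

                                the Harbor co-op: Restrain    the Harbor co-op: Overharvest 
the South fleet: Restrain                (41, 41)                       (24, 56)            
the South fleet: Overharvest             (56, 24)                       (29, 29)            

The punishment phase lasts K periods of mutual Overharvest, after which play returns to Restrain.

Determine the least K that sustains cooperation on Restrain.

IC: δ(1−δ^K)/(1−δ) ≥ (56−41)/(41−29) = 5/4.
With δ = 2/3: need 1 − δ^K ≥ 5/4·(1−2/3)/(2/3), i.e. δ^K ≤ 0.3750.
Since (2/3)^2 = 0.4444 and (2/3)^3 = 0.2963, the smallest such K is 3.

3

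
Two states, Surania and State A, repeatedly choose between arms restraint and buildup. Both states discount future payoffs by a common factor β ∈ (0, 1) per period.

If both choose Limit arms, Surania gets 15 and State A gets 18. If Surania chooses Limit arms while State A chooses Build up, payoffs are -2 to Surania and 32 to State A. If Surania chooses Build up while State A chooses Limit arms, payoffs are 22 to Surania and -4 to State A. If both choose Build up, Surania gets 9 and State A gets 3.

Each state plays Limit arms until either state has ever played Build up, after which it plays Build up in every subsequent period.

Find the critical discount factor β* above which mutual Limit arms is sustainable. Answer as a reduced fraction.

Surania's threshold: (22−15)/(22−9) = 7/13.
State A's threshold: (32−18)/(32−3) = 14/29.
7/13 > 14/29, so Surania binds and β* = 7/13.

7/13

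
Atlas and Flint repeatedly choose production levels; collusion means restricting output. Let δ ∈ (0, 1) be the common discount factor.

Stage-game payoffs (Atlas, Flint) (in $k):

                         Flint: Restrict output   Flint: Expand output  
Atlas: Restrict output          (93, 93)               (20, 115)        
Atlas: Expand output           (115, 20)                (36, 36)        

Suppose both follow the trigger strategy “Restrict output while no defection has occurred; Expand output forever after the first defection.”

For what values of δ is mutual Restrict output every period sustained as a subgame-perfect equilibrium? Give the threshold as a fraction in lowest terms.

22/79

93/(1−δ) ≥ 115 + 36δ/(1−δ)
93 ≥ 115 − 79δ
δ ≥ 22/79.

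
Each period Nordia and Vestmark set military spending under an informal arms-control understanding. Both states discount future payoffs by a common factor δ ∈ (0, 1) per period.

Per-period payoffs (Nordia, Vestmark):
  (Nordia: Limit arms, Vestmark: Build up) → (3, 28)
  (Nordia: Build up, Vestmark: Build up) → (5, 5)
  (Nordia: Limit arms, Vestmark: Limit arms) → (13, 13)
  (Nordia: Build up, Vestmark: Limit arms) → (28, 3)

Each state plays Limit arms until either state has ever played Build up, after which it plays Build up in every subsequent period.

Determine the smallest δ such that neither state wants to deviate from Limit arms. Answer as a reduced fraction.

13/(1−δ) ≥ 28 + 5δ/(1−δ)
13 ≥ 28 − 23δ
δ ≥ 15/23.

15/23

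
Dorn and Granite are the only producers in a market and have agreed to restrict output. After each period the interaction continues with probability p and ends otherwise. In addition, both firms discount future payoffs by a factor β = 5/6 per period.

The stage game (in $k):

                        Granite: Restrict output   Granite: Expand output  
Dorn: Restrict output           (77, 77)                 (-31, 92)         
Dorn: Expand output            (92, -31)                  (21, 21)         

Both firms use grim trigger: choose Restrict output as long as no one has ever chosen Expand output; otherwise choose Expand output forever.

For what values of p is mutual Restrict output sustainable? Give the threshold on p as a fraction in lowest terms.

With continuation probability p and discount β, the effective per-period discount factor is βp.
Grim-trigger IC: βp ≥ (92−77)/(92−21) = 15/71.
So p ≥ (15/71)/(5/6) = 18/71.

18/71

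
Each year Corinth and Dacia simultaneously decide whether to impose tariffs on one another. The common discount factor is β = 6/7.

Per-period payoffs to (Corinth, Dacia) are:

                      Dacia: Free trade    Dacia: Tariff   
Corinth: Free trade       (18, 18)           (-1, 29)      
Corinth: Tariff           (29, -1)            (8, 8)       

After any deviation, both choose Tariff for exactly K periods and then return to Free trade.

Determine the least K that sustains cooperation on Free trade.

IC: β(1−β^K)/(1−β) ≥ (29−18)/(18−8) = 11/10.
With β = 6/7: need 1 − β^K ≥ 11/10·(1−6/7)/(6/7), i.e. β^K ≤ 0.8167.
Since (6/7)^1 = 0.8571 and (6/7)^2 = 0.7347, the smallest such K is 2.

2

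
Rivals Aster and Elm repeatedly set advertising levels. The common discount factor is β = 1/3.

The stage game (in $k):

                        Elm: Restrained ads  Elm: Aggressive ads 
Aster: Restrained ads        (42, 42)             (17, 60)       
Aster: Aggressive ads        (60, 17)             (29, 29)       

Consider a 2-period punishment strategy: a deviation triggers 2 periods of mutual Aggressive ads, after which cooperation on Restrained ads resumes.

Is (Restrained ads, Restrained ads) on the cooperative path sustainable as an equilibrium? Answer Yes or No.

A one-shot deviation gives 60 now, then 29 for 2 periods, then back to 42.
Gain from deviating: (60−42) today; loss: (42−29) in each of the next 2 periods.
No-deviation condition: (42−29)(β+…+β^2) ≥ 60−42, i.e. β+…+β^2 ≥ 18/13.
At β = 1/3: β+…+β^2 = 0.4444 < 1.3846.
So cooperation is not sustainable.

No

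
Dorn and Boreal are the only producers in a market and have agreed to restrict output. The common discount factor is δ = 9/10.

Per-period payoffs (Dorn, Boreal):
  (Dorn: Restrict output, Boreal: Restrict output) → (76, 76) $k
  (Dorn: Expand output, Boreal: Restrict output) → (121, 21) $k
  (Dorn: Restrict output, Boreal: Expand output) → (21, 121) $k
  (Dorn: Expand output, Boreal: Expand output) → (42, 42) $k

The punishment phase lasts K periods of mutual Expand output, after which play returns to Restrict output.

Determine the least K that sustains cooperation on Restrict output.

2

Need Σ_{k=1}^{K} δ^k ≥ (121−76)/(76−42) = 1.3235 at δ = 9/10.
At K = 1 the sum is 0.9000 < 1.3235; at K = 2 it is 1.7100 ≥ 1.3235.
So the minimum punishment length is K = 2.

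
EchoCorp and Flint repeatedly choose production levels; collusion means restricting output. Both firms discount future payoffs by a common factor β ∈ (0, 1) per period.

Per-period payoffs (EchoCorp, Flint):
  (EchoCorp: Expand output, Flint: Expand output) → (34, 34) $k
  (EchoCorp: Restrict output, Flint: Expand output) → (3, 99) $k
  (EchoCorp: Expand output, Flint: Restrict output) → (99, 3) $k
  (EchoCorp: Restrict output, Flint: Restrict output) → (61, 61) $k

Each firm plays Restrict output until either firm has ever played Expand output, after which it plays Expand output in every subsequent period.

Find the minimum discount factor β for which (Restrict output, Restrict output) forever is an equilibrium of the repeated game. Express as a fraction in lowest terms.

38/65

Cooperation forever yields 61 each period: 61/(1−β).
Deviating yields 99 once, then 34 forever: 99 + 34β/(1−β).
No profitable deviation requires 61/(1−β) ≥ 99 + 34β/(1−β).
Multiplying by (1−β): 61 ≥ 99(1−β) + 34β = 99 − 65β.
So 65β ≥ 38, i.e. β ≥ 38/65.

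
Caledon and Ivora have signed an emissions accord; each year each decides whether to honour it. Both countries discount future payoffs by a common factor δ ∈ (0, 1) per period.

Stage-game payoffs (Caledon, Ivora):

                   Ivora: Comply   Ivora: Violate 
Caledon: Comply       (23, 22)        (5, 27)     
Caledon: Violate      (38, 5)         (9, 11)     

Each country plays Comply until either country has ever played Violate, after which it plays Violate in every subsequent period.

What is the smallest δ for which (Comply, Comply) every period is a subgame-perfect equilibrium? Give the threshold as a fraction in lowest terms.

15/29

Caledon: cooperation gives 23 each period; deviation gives 38 once then 9 forever.
  23/(1−δ) ≥ 38 + 9δ/(1−δ) ⇒ δ ≥ 15/29.
Ivora: cooperation gives 22 each period; deviation gives 27 once then 11 forever.
  δ ≥ 5/16.
Both must hold, so the binding constraint is Caledon's: δ ≥ 15/29.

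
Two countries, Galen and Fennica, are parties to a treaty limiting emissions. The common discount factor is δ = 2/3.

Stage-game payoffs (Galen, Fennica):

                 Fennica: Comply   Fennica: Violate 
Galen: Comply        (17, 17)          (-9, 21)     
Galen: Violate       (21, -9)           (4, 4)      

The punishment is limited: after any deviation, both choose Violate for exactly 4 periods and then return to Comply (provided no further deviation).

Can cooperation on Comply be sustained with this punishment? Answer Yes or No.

Comparing payoff streams over the 5 periods until play realigns: cooperate → 17(1+δ+…+δ^4); deviate → 21 + 4(δ+…+δ^4).
Cooperation is sustained iff (17−4)(δ+…+δ^4) ≥ 21−17.
δ+…+δ^4 = 2/3·(1−(2/3)^4)/(1−2/3) = 1.6049, and (21−17)/(17−4) = 0.3077.
1.6049 ≥ 0.3077, so cooperation is sustainable.

Yes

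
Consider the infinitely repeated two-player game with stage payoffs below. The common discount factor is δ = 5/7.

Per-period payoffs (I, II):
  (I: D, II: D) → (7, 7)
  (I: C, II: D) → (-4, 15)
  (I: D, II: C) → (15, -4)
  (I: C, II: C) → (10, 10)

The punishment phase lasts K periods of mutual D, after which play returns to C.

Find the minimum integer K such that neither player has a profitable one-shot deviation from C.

IC: δ(1−δ^K)/(1−δ) ≥ (15−10)/(10−7) = 5/3.
With δ = 5/7: need 1 − δ^K ≥ 5/3·(1−5/7)/(5/7), i.e. δ^K ≤ 0.3333.
Since (5/7)^3 = 0.3644 and (5/7)^4 = 0.2603, the smallest such K is 4.

4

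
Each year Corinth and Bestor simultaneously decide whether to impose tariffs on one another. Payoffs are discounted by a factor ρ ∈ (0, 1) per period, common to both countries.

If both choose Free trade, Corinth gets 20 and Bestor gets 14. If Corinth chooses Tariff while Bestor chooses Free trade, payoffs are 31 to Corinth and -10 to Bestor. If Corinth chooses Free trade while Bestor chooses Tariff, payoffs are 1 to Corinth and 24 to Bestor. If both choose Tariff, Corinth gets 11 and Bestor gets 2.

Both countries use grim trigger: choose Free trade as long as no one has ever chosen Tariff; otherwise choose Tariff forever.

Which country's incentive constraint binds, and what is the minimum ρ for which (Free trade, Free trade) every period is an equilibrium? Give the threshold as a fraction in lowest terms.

Corinth's threshold: (31−20)/(31−11) = 11/20.
Bestor's threshold: (24−14)/(24−2) = 5/11.
11/20 > 5/11, so Corinth binds and ρ* = 11/20.

Corinth; ρ ≥ 11/20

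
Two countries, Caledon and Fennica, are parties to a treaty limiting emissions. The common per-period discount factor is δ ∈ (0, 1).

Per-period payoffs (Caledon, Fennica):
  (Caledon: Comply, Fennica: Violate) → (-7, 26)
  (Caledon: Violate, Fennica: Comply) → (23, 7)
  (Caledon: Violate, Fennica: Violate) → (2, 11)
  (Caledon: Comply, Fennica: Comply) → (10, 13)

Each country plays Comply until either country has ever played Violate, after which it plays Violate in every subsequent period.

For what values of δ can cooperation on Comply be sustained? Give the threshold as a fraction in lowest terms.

Caledon's threshold: (23−10)/(23−2) = 13/21.
Fennica's threshold: (26−13)/(26−11) = 13/15.
13/21 < 13/15, so Fennica binds and δ* = 13/15.

13/15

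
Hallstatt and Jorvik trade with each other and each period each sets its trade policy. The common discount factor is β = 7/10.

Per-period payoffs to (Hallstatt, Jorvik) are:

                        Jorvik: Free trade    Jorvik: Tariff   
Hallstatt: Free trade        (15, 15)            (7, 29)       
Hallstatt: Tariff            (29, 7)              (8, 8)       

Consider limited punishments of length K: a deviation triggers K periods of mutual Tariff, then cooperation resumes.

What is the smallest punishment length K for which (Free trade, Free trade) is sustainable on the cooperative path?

6

Need Σ_{k=1}^{K} β^k ≥ (29−15)/(15−8) = 2.0000 at β = 7/10.
At K = 5 the sum is 1.9412 < 2.0000; at K = 6 it is 2.0588 ≥ 2.0000.
So the minimum punishment length is K = 6.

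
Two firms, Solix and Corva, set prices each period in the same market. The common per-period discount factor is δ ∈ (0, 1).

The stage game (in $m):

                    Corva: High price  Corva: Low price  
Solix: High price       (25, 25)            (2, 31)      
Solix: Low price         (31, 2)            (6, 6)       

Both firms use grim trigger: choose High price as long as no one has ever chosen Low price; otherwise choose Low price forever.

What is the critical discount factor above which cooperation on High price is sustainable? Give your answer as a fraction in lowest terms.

6/25

Cooperation forever yields 25 each period: 25/(1−δ).
Deviating yields 31 once, then 6 forever: 31 + 6δ/(1−δ).
No profitable deviation requires 25/(1−δ) ≥ 31 + 6δ/(1−δ).
Multiplying by (1−δ): 25 ≥ 31(1−δ) + 6δ = 31 − 25δ.
So 25δ ≥ 6, i.e. δ ≥ 6/25.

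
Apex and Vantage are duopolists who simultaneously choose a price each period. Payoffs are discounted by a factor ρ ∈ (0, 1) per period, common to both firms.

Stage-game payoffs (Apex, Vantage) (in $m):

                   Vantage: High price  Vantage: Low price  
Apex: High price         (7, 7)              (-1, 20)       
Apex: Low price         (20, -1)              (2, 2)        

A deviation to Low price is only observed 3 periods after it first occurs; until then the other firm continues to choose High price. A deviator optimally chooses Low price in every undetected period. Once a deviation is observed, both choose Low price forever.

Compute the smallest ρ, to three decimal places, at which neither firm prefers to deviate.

A deviator earns 20 for 3 periods, then 2 forever; cooperating earns 7 forever. Multiplying the IC by (1−ρ):
7 ≥ 20(1−ρ^3) + 2ρ^3, so 18·ρ^3 ≥ 13 and ρ^3 ≥ 13/18.
ρ ≥ (13/18)^(1/3) ≈ 0.897.

0.897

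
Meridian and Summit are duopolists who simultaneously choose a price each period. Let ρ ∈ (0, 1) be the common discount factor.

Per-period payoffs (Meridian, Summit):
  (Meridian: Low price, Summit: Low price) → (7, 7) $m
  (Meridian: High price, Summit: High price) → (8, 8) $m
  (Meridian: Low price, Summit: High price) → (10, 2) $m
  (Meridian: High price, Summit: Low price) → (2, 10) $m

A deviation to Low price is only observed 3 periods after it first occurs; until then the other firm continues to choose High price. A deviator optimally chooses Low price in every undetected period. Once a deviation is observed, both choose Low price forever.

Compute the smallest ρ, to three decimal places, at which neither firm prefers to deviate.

The best deviation is to choose Low price for all 3 undetected periods, earning 10 each, then 7 forever once detected.
Deviation value: 10(1−ρ^3)/(1−ρ) + 7ρ^3/(1−ρ); cooperation value: 8/(1−ρ).
IC: 8 ≥ 10(1−ρ^3) + 7ρ^3 = 10 − 3ρ^3.
So ρ^3 ≥ 2/3, giving ρ ≥ (2/3)^(1/3) ≈ 0.874.

0.874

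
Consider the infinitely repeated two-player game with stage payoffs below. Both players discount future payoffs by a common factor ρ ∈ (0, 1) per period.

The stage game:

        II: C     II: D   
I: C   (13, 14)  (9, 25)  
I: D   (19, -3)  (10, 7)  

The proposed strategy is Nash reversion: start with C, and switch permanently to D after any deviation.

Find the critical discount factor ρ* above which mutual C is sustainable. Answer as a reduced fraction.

I: cooperation gives 13 each period; deviation gives 19 once then 10 forever.
  13/(1−ρ) ≥ 19 + 10ρ/(1−ρ) ⇒ ρ ≥ 6/9 = 2/3.
II: cooperation gives 14 each period; deviation gives 25 once then 7 forever.
  ρ ≥ 11/18.
Both must hold, so the binding constraint is I's: ρ ≥ 2/3.

2/3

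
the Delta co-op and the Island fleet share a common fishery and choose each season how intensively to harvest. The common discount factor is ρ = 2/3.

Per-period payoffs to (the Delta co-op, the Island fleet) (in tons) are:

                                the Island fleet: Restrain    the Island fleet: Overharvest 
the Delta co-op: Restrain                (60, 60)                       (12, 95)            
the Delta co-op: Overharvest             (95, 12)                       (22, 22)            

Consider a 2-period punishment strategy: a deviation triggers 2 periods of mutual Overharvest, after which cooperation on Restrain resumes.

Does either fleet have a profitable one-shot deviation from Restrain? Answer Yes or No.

No

IC: ρ+…+ρ^2 ≥ (95−60)/(60−22) = 35/38.
At ρ = 2/3: partial sum = 1.1111 ≥ 0.9211. Cooperation sustainable.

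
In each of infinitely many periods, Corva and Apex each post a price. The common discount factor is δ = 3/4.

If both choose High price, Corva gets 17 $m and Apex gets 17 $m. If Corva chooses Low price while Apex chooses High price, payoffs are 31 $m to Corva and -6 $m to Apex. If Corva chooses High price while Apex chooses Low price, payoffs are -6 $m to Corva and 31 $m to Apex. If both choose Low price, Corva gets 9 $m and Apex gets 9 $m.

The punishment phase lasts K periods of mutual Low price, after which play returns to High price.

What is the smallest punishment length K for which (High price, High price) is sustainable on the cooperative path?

IC: δ(1−δ^K)/(1−δ) ≥ (31−17)/(17−9) = 7/4.
With δ = 3/4: need 1 − δ^K ≥ 7/4·(1−3/4)/(3/4), i.e. δ^K ≤ 0.4167.
Since (3/4)^3 = 0.4219 and (3/4)^4 = 0.3164, the smallest such K is 4.

4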